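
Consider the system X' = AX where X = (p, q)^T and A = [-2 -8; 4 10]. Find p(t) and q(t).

p(t) = 2K_1e^(2t) - K_2e^(6t), q(t) = -K_1e^(2t) + K_2e^(6t)

Coefficient matrix A = [[-2, -8], [4, 10]].
Characteristic polynomial det(A - λI) = λ^2 - 8λ + 12 = 0.
Eigenvalues λ = 2, 6.
For λ=2: (A-λI) row 1 is [-4, -8], so an eigenvector is (2, -1).
For λ=6: (A-λI) row 1 is [-8, -8], so an eigenvector is (-1, 1).
General solution: K_1e^(2t)(2,-1) + K_2e^(6t)(-1,1).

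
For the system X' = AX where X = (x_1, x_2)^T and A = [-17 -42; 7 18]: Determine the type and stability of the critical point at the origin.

saddle

A = [[-17,-42],[7,18]]; det(A-λI) = λ^2 - λ - 12.
λ = 4, -3: opposite signs.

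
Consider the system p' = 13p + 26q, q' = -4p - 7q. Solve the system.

p(t) = -3c_1e^(3t)sin(2t) + 2c_1e^(3t)cos(2t) + 2c_2e^(3t)sin(2t) + 3c_2e^(3t)cos(2t), q(t) = c_1e^(3t)sin(2t) - c_1e^(3t)cos(2t) - c_2e^(3t)sin(2t) - c_2e^(3t)cos(2t)

Coefficient matrix A = [[13, 26], [-4, -7]].
Characteristic polynomial det(A - λI) = λ^2 - 6λ + 13 = 0.
Eigenvalues λ = 3 ± 2i (complex conjugate pair).
For λ=3+2i: an eigenvector is (2,-1) - i(-3,1) = (2 + 3i, -1 - i).
A real fundamental pair from Re and Im of e^((3+2i)t)v: X_1 = e^(3t)(cos(2t)·(2,-1) + sin(2t)·(-3,1)), X_2 = e^(3t)(sin(2t)·(2,-1) - cos(2t)·(-3,1)).
General solution: c_1X_1 + c_2X_2.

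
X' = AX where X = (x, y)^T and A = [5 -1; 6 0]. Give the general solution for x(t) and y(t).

x(t) = c_1e^(3t) - c_2e^(2t), y(t) = 2c_1e^(3t) - 3c_2e^(2t)

Coefficient matrix A = [[5, -1], [6, 0]].
Characteristic polynomial det(A - λI) = λ^2 - 5λ + 6 = 0.
Eigenvalues λ = 3, 2.
For λ=3: (A-λI) row 1 is [2, -1], so an eigenvector is (1, 2).
For λ=2: (A-λI) row 1 is [3, -1], so an eigenvector is (-1, -3).
General solution: c_1e^(3t)(1,2) + c_2e^(2t)(-1,-3).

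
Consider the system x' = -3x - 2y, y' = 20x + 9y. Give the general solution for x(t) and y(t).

x(t) = -C_1e^(3t)sin(2t) + C_2e^(3t)cos(2t), y(t) = 3C_1e^(3t)sin(2t) + C_1e^(3t)cos(2t) + C_2e^(3t)sin(2t) - 3C_2e^(3t)cos(2t)

Coefficient matrix A = [[-3, -2], [20, 9]].
Characteristic polynomial det(A - λI) = λ^2 - 6λ + 13 = 0.
Eigenvalues λ = 3 ± 2i (complex conjugate pair).
For λ=3+2i: an eigenvector is (0,1) - i(-1,3) = (0 + i, 1 - 3i).
A real fundamental pair from Re and Im of e^((3+2i)t)v: X_1 = e^(3t)(cos(2t)·(0,1) + sin(2t)·(-1,3)), X_2 = e^(3t)(sin(2t)·(0,1) - cos(2t)·(-1,3)).
General solution: C_1X_1 + C_2X_2.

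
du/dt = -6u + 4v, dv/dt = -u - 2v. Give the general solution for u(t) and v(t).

Coefficient matrix A = [[-6, 4], [-1, -2]].
Characteristic polynomial det(A - λI) = λ^2 + 8λ + 16 = 0.
Single eigenvalue λ = -4 with algebraic multiplicity 2.
Eigenvector v = (-2,-1); generalized eigenvector w with (A-λI)w=v is (3,1).
General solution: e^(-4t)[c_1·v + c_2·(t·v + w)].

u(t) = -2c_1e^(-4t) - 2c_2te^(-4t) + 3c_2e^(-4t), v(t) = -c_1e^(-4t) - c_2te^(-4t) + c_2e^(-4t)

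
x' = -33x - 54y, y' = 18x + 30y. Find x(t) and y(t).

x(t) = -2C_1e^(-6t) + 3C_2e^(3t), y(t) = C_1e^(-6t) - 2C_2e^(3t)

Coefficient matrix A = [[-33, -54], [18, 30]].
Characteristic polynomial det(A - λI) = λ^2 + 3λ - 18 = 0.
Eigenvalues λ = -6, 3.
For λ=-6: (A-λI) row 1 is [-27, -54], so an eigenvector is (-2, 1).
For λ=3: (A-λI) row 1 is [-36, -54], so an eigenvector is (3, -2).
General solution: C_1e^(-6t)(-2,1) + C_2e^(3t)(3,-2).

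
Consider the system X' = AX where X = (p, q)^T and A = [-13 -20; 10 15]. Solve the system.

Coefficient matrix A = [[-13, -20], [10, 15]].
Characteristic polynomial det(A - λI) = λ^2 - 2λ + 5 = 0.
Eigenvalues λ = 1 ± 2i (complex conjugate pair).
For λ=1+2i: an eigenvector is (-1,1) - i(-3,2) = (-1 + 3i, 1 - 2i).
A real fundamental pair from Re and Im of e^((1+2i)t)v: X_1 = e^(t)(cos(2t)·(-1,1) + sin(2t)·(-3,2)), X_2 = e^(t)(sin(2t)·(-1,1) - cos(2t)·(-3,2)).
General solution: c_1X_1 + c_2X_2.

p(t) = -3c_1e^(t)sin(2t) - c_1e^(t)cos(2t) - c_2e^(t)sin(2t) + 3c_2e^(t)cos(2t), q(t) = 2c_1e^(t)sin(2t) + c_1e^(t)cos(2t) + c_2e^(t)sin(2t) - 2c_2e^(t)cos(2t)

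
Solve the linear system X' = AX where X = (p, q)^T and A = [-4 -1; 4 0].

p(t) = -K_1e^(-2t) - K_2te^(-2t) + K_2e^(-2t), q(t) = 2K_1e^(-2t) + 2K_2te^(-2t) - K_2e^(-2t)

Coefficient matrix A = [[-4, -1], [4, 0]].
Characteristic polynomial det(A - λI) = λ^2 + 4λ + 4 = 0.
Single eigenvalue λ = -2 with algebraic multiplicity 2.
Eigenvector v = (-1,2); generalized eigenvector w with (A-λI)w=v is (1,-1).
General solution: e^(-2t)[K_1·v + K_2·(t·v + w)].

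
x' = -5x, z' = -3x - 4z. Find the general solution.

x(t) = -C_2e^(-5t), z(t) = -C_1e^(-4t) - 3C_2e^(-5t)

Coefficient matrix A = [[-5, 0], [-3, -4]].
Characteristic polynomial det(A - λI) = λ^2 + 9λ + 20 = 0.
Eigenvalues λ = -4, -5.
For λ=-4: (A-λI) row 1 is [-1, 0], so an eigenvector is (0, -1).
For λ=-5: (A-λI) row 2 is [-3, 1], so an eigenvector is (-1, -3).
General solution: C_1e^(-4t)(0,-1) + C_2e^(-5t)(-1,-3).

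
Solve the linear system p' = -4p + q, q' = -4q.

p(t) = c_1e^(-4t) + c_2te^(-4t) - 3c_2e^(-4t), q(t) = c_2e^(-4t)

Coefficient matrix A = [[-4, 1], [0, -4]].
Characteristic polynomial det(A - λI) = λ^2 + 8λ + 16 = 0.
Single eigenvalue λ = -4 with algebraic multiplicity 2.
Eigenvector v = (1,0); generalized eigenvector w with (A-λI)w=v is (-3,1).
General solution: e^(-4t)[c_1·v + c_2·(t·v + w)].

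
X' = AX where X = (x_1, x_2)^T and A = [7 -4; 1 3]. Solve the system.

x_1(t) = 2c_1e^(5t) + 2c_2te^(5t) - 3c_2e^(5t), x_2(t) = c_1e^(5t) + c_2te^(5t) - 2c_2e^(5t)

Coefficient matrix A = [[7, -4], [1, 3]].
Characteristic polynomial det(A - λI) = λ^2 - 10λ + 25 = 0.
Single eigenvalue λ = 5 with algebraic multiplicity 2.
Eigenvector v = (2,1); generalized eigenvector w with (A-λI)w=v is (-3,-2).
General solution: e^(5t)[c_1·v + c_2·(t·v + w)].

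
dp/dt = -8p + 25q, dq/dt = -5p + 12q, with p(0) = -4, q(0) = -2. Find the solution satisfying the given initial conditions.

p(t) = -2e^(2t)sin(5t) - 4e^(2t)cos(5t), q(t) = -2e^(2t)cos(5t)

Coefficient matrix A = [[-8, 25], [-5, 12]].
Characteristic polynomial det(A - λI) = λ^2 - 4λ + 29 = 0.
Eigenvalues λ = 2 ± 5i (complex conjugate pair).
For λ=2+5i: an eigenvector is (-1,0) - i(2,1) = (-1 - 2i, 0 - i).
A real fundamental pair from Re and Im of e^((2+5i)t)v: X_1 = e^(2t)(cos(5t)·(-1,0) + sin(5t)·(2,1)), X_2 = e^(2t)(sin(5t)·(-1,0) - cos(5t)·(2,1)).
General solution: K_1X_1 + K_2X_2.
Applying p(0)=-4, q(0)=-2 gives K_1=0, K_2=2.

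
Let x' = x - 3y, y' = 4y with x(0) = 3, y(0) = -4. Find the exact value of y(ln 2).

A = [[1,-3],[0,4]]; eigenvalues λ = 1, 4.
Eigenvectors: (-1,0) for λ=1, (1,-1) for λ=4.
From the initial condition, c_1 = 1, c_2 = 4.
y(ln 2) = (1)(2^1)(0) + (4)(2^4)(-1) = -64.

-64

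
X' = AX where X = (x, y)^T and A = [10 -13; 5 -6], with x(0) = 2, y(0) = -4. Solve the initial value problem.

x(t) = 68e^(2t)sin(t) + 2e^(2t)cos(t), y(t) = 42e^(2t)sin(t) - 4e^(2t)cos(t)

Coefficient matrix A = [[10, -13], [5, -6]].
Characteristic polynomial det(A - λI) = λ^2 - 4λ + 5 = 0.
Eigenvalues λ = 2 ± i (complex conjugate pair).
For λ=2+i: an eigenvector is (3,2) - i(-2,-1) = (3 + 2i, 2 + i).
A real fundamental pair from Re and Im of e^((2+i)t)v: X_1 = e^(2t)(cos(t)·(3,2) + sin(t)·(-2,-1)), X_2 = e^(2t)(sin(t)·(3,2) - cos(t)·(-2,-1)).
General solution: c_1X_1 + c_2X_2.
Applying x(0)=2, y(0)=-4 gives c_1=-10, c_2=16.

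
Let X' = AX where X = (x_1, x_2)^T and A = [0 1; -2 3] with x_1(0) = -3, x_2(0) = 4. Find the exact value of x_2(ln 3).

96

A = [[0,1],[-2,3]]; eigenvalues λ = 2, 1.
Eigenvectors: (1,2) for λ=2, (-1,-1) for λ=1.
From the initial condition, c_1 = 7, c_2 = 10.
x_2(ln 3) = (7)(3^2)(2) + (10)(3^1)(-1) = 96.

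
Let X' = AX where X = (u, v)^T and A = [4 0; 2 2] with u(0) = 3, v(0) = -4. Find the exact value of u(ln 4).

A = [[4,0],[2,2]]; eigenvalues λ = 2, 4.
Eigenvectors: (0,1) for λ=2, (-1,-1) for λ=4.
From the initial condition, c_1 = -7, c_2 = -3.
u(ln 4) = (-7)(4^2)(0) + (-3)(4^4)(-1) = 768.

768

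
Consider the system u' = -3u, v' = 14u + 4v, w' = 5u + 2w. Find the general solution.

u(t) = C_1e^(-3t), v(t) = -2C_1e^(-3t) + C_2e^(4t), w(t) = -C_1e^(-3t) + C_3e^(2t)

Coefficient matrix A = [[-3, 0, 0], [14, 4, 0], [5, 0, 2]].
det(A - λI) = 0 gives eigenvalues λ = -3, 4, 2.
For λ=-3: eigenvector (1,-2,-1).
For λ=4: eigenvector (0,1,0).
For λ=2: eigenvector (0,0,1).
General solution: C_1e^(-3t)(1,-2,-1) + C_2e^(4t)(0,1,0) + C_3e^(2t)(0,0,1).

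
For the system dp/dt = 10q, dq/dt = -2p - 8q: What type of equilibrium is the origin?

A = [[0,10],[-2,-8]]; det(A-λI) = λ^2 + 8λ + 20.
λ = -4 ± 2i: negative real part.

stable spiral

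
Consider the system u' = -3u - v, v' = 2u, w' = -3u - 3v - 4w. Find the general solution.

Coefficient matrix A = [[-3, -1, 0], [2, 0, 0], [-3, -3, -4]].
det(A - λI) = 0 gives eigenvalues λ = -4, -2, -1.
For λ=-4: eigenvector (0,0,1).
For λ=-2: eigenvector (-1,1,0).
For λ=-1: eigenvector (-1,2,-1).
General solution: C_1e^(-4t)(0,0,1) + C_2e^(-2t)(-1,1,0) + C_3e^(-t)(-1,2,-1).

u(t) = -C_2e^(-2t) - C_3e^(-t), v(t) = C_2e^(-2t) + 2C_3e^(-t), w(t) = C_1e^(-4t) - C_3e^(-t)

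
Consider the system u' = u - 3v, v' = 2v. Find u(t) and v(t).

u(t) = 3c_1e^(2t) - c_2e^(t), v(t) = -c_1e^(2t)

Coefficient matrix A = [[1, -3], [0, 2]].
Characteristic polynomial det(A - λI) = λ^2 - 3λ + 2 = 0.
Eigenvalues λ = 2, 1.
For λ=2: (A-λI) row 1 is [-1, -3], so an eigenvector is (3, -1).
For λ=1: (A-λI) row 1 is [0, -3], so an eigenvector is (-1, 0).
General solution: c_1e^(2t)(3,-1) + c_2e^(t)(-1,0).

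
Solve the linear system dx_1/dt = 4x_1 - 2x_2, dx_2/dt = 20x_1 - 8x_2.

Coefficient matrix A = [[4, -2], [20, -8]].
Characteristic polynomial det(A - λI) = λ^2 + 4λ + 8 = 0.
Eigenvalues λ = -2 ± 2i (complex conjugate pair).
For λ=-2+2i: an eigenvector is (0,-1) - i(1,3) = (0 - i, -1 - 3i).
A real fundamental pair from Re and Im of e^((-2+2i)t)v: X_1 = e^(-2t)(cos(2t)·(0,-1) + sin(2t)·(1,3)), X_2 = e^(-2t)(sin(2t)·(0,-1) - cos(2t)·(1,3)).
General solution: c_1X_1 + c_2X_2.

x_1(t) = c_1e^(-2t)sin(2t) - c_2e^(-2t)cos(2t), x_2(t) = 3c_1e^(-2t)sin(2t) - c_1e^(-2t)cos(2t) - c_2e^(-2t)sin(2t) - 3c_2e^(-2t)cos(2t)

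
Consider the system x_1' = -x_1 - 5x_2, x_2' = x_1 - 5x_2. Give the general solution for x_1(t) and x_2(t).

x_1(t) = K_1e^(-3t)sin(t) - 2K_1e^(-3t)cos(t) - 2K_2e^(-3t)sin(t) - K_2e^(-3t)cos(t), x_2(t) = -K_1e^(-3t)cos(t) - K_2e^(-3t)sin(t)

Coefficient matrix A = [[-1, -5], [1, -5]].
Characteristic polynomial det(A - λI) = λ^2 + 6λ + 10 = 0.
Eigenvalues λ = -3 ± i (complex conjugate pair).
For λ=-3+i: an eigenvector is (-2,-1) - i(1,0) = (-2 - i, -1).
A real fundamental pair from Re and Im of e^((-3+i)t)v: X_1 = e^(-3t)(cos(t)·(-2,-1) + sin(t)·(1,0)), X_2 = e^(-3t)(sin(t)·(-2,-1) - cos(t)·(1,0)).
General solution: K_1X_1 + K_2X_2.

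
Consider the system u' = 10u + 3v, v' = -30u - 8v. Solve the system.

Coefficient matrix A = [[10, 3], [-30, -8]].
Characteristic polynomial det(A - λI) = λ^2 - 2λ + 10 = 0.
Eigenvalues λ = 1 ± 3i (complex conjugate pair).
For λ=1+3i: an eigenvector is (0,-1) - i(-1,3) = (0 + i, -1 - 3i).
A real fundamental pair from Re and Im of e^((1+3i)t)v: X_1 = e^(t)(cos(3t)·(0,-1) + sin(3t)·(-1,3)), X_2 = e^(t)(sin(3t)·(0,-1) - cos(3t)·(-1,3)).
General solution: C_1X_1 + C_2X_2.

u(t) = -C_1e^(t)sin(3t) + C_2e^(t)cos(3t), v(t) = 3C_1e^(t)sin(3t) - C_1e^(t)cos(3t) - C_2e^(t)sin(3t) - 3C_2e^(t)cos(3t)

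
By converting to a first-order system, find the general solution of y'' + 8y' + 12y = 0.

Let x_1 = y, x_2 = y'. Then x_1' = x_2 and x_2' = -12x_1 - 8x_2.
A = [[0,1],[-12,-8]]; det(A-λI) = λ^2 + 8λ + 12.
Eigenvalues λ = -2, -6 with eigenvectors (1,-2), (1,-6).

y(t) = c_1e^(-2t) + c_2e^(-6t)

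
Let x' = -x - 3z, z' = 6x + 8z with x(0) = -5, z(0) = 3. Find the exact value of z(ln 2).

-100

A = [[-1,-3],[6,8]]; eigenvalues λ = 5, 2.
Eigenvectors: (1,-2) for λ=5, (-1,1) for λ=2.
From the initial condition, c_1 = 2, c_2 = 7.
z(ln 2) = (2)(2^5)(-2) + (7)(2^2)(1) = -100.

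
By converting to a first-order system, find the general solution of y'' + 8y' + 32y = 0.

Let x_1 = y, x_2 = y'. Then x_1' = x_2 and x_2' = -32x_1 - 8x_2.
A = [[0,1],[-32,-8]]; det(A-λI) = λ^2 + 8λ + 32.
Eigenvalues λ = -4 ± 4i.

y(t) = K_1e^(-4t)cos(4t) + K_2e^(-4t)sin(4t)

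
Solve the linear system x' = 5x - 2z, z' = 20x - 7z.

x(t) = -c_1e^(-t)cos(2t) - c_2e^(-t)sin(2t), z(t) = -c_1e^(-t)sin(2t) - 3c_1e^(-t)cos(2t) - 3c_2e^(-t)sin(2t) + c_2e^(-t)cos(2t)

Coefficient matrix A = [[5, -2], [20, -7]].
Characteristic polynomial det(A - λI) = λ^2 + 2λ + 5 = 0.
Eigenvalues λ = -1 ± 2i (complex conjugate pair).
For λ=-1+2i: an eigenvector is (-1,-3) - i(0,-1) = (-1, -3 + i).
A real fundamental pair from Re and Im of e^((-1+2i)t)v: X_1 = e^(-t)(cos(2t)·(-1,-3) + sin(2t)·(0,-1)), X_2 = e^(-t)(sin(2t)·(-1,-3) - cos(2t)·(0,-1)).
General solution: c_1X_1 + c_2X_2.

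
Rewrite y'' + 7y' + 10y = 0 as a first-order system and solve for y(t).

Let x_1 = y, x_2 = y'. Then x_1' = x_2 and x_2' = -10x_1 - 7x_2.
A = [[0,1],[-10,-7]]; det(A-λI) = λ^2 + 7λ + 10.
Eigenvalues λ = -5, -2 with eigenvectors (1,-5), (1,-2).

y(t) = K_1e^(-5t) + K_2e^(-2t)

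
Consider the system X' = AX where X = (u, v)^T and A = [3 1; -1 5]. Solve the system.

Coefficient matrix A = [[3, 1], [-1, 5]].
Characteristic polynomial det(A - λI) = λ^2 - 8λ + 16 = 0.
Single eigenvalue λ = 4 with algebraic multiplicity 2.
Eigenvector v = (1,1); generalized eigenvector w with (A-λI)w=v is (-1,0).
General solution: e^(4t)[C_1·v + C_2·(t·v + w)].

u(t) = C_1e^(4t) + C_2te^(4t) - C_2e^(4t), v(t) = C_1e^(4t) + C_2te^(4t)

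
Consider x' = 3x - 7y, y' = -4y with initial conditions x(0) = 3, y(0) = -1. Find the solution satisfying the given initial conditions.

Coefficient matrix A = [[3, -7], [0, -4]].
Characteristic polynomial det(A - λI) = λ^2 + λ - 12 = 0.
Eigenvalues λ = -4, 3.
For λ=-4: (A-λI) row 1 is [7, -7], so an eigenvector is (-1, -1).
For λ=3: (A-λI) row 1 is [0, -7], so an eigenvector is (1, 0).
General solution: C_1e^(-4t)(-1,-1) + C_2e^(3t)(1,0).
Applying x(0)=3, y(0)=-1 gives C_1=1, C_2=4.

x(t) = 4e^(3t) - e^(-4t), y(t) = -e^(-4t)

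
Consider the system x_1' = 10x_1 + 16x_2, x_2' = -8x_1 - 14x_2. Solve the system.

Coefficient matrix A = [[10, 16], [-8, -14]].
Characteristic polynomial det(A - λI) = λ^2 + 4λ - 12 = 0.
Eigenvalues λ = 2, -6.
For λ=2: (A-λI) row 1 is [8, 16], so an eigenvector is (2, -1).
For λ=-6: (A-λI) row 1 is [16, 16], so an eigenvector is (1, -1).
General solution: c_1e^(2t)(2,-1) + c_2e^(-6t)(1,-1).

x_1(t) = 2c_1e^(2t) + c_2e^(-6t), x_2(t) = -c_1e^(2t) - c_2e^(-6t)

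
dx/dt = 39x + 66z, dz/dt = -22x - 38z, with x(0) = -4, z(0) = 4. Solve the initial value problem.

x(t) = 8e^(6t) - 12e^(-5t), z(t) = -4e^(6t) + 8e^(-5t)

Coefficient matrix A = [[39, 66], [-22, -38]].
Characteristic polynomial det(A - λI) = λ^2 - λ - 30 = 0.
Eigenvalues λ = -5, 6.
For λ=-5: (A-λI) row 1 is [44, 66], so an eigenvector is (3, -2).
For λ=6: (A-λI) row 1 is [33, 66], so an eigenvector is (2, -1).
General solution: c_1e^(-5t)(3,-2) + c_2e^(6t)(2,-1).
Applying x(0)=-4, z(0)=4 gives c_1=-4, c_2=4.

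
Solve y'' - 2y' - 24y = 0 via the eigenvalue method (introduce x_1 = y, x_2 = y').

Let x_1 = y, x_2 = y'. Then x_1' = x_2 and x_2' = 24x_1 + 2x_2.
A = [[0,1],[24,2]]; det(A-λI) = λ^2 - 2λ - 24.
Eigenvalues λ = 6, -4 with eigenvectors (1,6), (1,-4).

y(t) = C_1e^(6t) + C_2e^(-4t)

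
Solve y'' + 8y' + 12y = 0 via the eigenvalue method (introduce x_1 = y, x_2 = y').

y(t) = K_1e^(-6t) + K_2e^(-2t)

Let x_1 = y, x_2 = y'. Then x_1' = x_2 and x_2' = -12x_1 - 8x_2.
A = [[0,1],[-12,-8]]; det(A-λI) = λ^2 + 8λ + 12.
Eigenvalues λ = -6, -2 with eigenvectors (1,-6), (1,-2).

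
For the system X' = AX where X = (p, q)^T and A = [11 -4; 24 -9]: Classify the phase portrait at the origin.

saddle

A = [[11,-4],[24,-9]]; det(A-λI) = λ^2 - 2λ - 3.
λ = -1, 3: opposite signs.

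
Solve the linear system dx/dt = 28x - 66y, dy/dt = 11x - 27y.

x(t) = 2C_1e^(-5t) - 3C_2e^(6t), y(t) = C_1e^(-5t) - C_2e^(6t)

Coefficient matrix A = [[28, -66], [11, -27]].
Characteristic polynomial det(A - λI) = λ^2 - λ - 30 = 0.
Eigenvalues λ = -5, 6.
For λ=-5: (A-λI) row 1 is [33, -66], so an eigenvector is (2, 1).
For λ=6: (A-λI) row 1 is [22, -66], so an eigenvector is (-3, -1).
General solution: C_1e^(-5t)(2,1) + C_2e^(6t)(-3,-1).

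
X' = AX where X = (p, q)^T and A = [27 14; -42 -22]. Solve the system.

p(t) = c_1e^(-t) + 2c_2e^(6t), q(t) = -2c_1e^(-t) - 3c_2e^(6t)

Coefficient matrix A = [[27, 14], [-42, -22]].
Characteristic polynomial det(A - λI) = λ^2 - 5λ - 6 = 0.
Eigenvalues λ = -1, 6.
For λ=-1: (A-λI) row 1 is [28, 14], so an eigenvector is (1, -2).
For λ=6: (A-λI) row 1 is [21, 14], so an eigenvector is (2, -3).
General solution: c_1e^(-t)(1,-2) + c_2e^(6t)(2,-3).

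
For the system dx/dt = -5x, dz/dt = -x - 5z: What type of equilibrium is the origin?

A = [[-5,0],[-1,-5]]; det(A-λI) = λ^2 + 10λ + 25.
repeated λ = -5 with a single eigenvector.

stable improper node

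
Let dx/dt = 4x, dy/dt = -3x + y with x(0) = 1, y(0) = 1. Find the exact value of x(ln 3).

81

A = [[4,0],[-3,1]]; eigenvalues λ = 1, 4.
Eigenvectors: (0,1) for λ=1, (-1,1) for λ=4.
From the initial condition, c_1 = 2, c_2 = -1.
x(ln 3) = (2)(3^1)(0) + (-1)(3^4)(-1) = 81.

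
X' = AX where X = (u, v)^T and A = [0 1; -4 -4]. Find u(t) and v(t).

Coefficient matrix A = [[0, 1], [-4, -4]].
Characteristic polynomial det(A - λI) = λ^2 + 4λ + 4 = 0.
Single eigenvalue λ = -2 with algebraic multiplicity 2.
Eigenvector v = (-1,2); generalized eigenvector w with (A-λI)w=v is (0,-1).
General solution: e^(-2t)[c_1·v + c_2·(t·v + w)].

u(t) = -c_1e^(-2t) - c_2te^(-2t), v(t) = 2c_1e^(-2t) + 2c_2te^(-2t) - c_2e^(-2t)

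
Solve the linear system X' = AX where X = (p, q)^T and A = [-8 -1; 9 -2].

p(t) = K_1e^(-5t) + K_2te^(-5t), q(t) = -3K_1e^(-5t) - 3K_2te^(-5t) - K_2e^(-5t)

Coefficient matrix A = [[-8, -1], [9, -2]].
Characteristic polynomial det(A - λI) = λ^2 + 10λ + 25 = 0.
Single eigenvalue λ = -5 with algebraic multiplicity 2.
Eigenvector v = (1,-3); generalized eigenvector w with (A-λI)w=v is (0,-1).
General solution: e^(-5t)[K_1·v + K_2·(t·v + w)].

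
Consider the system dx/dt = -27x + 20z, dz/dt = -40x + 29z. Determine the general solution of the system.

x(t) = c_1e^(t)sin(4t) + 2c_1e^(t)cos(4t) + 2c_2e^(t)sin(4t) - c_2e^(t)cos(4t), z(t) = c_1e^(t)sin(4t) + 3c_1e^(t)cos(4t) + 3c_2e^(t)sin(4t) - c_2e^(t)cos(4t)

Coefficient matrix A = [[-27, 20], [-40, 29]].
Characteristic polynomial det(A - λI) = λ^2 - 2λ + 17 = 0.
Eigenvalues λ = 1 ± 4i (complex conjugate pair).
For λ=1+4i: an eigenvector is (2,3) - i(1,1) = (2 - i, 3 - i).
A real fundamental pair from Re and Im of e^((1+4i)t)v: X_1 = e^(t)(cos(4t)·(2,3) + sin(4t)·(1,1)), X_2 = e^(t)(sin(4t)·(2,3) - cos(4t)·(1,1)).
General solution: c_1X_1 + c_2X_2.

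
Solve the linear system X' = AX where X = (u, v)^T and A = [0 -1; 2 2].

Coefficient matrix A = [[0, -1], [2, 2]].
Characteristic polynomial det(A - λI) = λ^2 - 2λ + 2 = 0.
Eigenvalues λ = 1 ± i (complex conjugate pair).
For λ=1+i: an eigenvector is (-1,1) - i(0,-1) = (-1, 1 + i).
A real fundamental pair from Re and Im of e^((1+i)t)v: X_1 = e^(t)(cos(t)·(-1,1) + sin(t)·(0,-1)), X_2 = e^(t)(sin(t)·(-1,1) - cos(t)·(0,-1)).
General solution: C_1X_1 + C_2X_2.

u(t) = -C_1e^(t)cos(t) - C_2e^(t)sin(t), v(t) = -C_1e^(t)sin(t) + C_1e^(t)cos(t) + C_2e^(t)sin(t) + C_2e^(t)cos(t)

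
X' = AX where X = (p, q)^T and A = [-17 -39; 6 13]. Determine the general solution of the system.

Coefficient matrix A = [[-17, -39], [6, 13]].
Characteristic polynomial det(A - λI) = λ^2 + 4λ + 13 = 0.
Eigenvalues λ = -2 ± 3i (complex conjugate pair).
For λ=-2+3i: an eigenvector is (3,-1) - i(-2,1) = (3 + 2i, -1 - i).
A real fundamental pair from Re and Im of e^((-2+3i)t)v: X_1 = e^(-2t)(cos(3t)·(3,-1) + sin(3t)·(-2,1)), X_2 = e^(-2t)(sin(3t)·(3,-1) - cos(3t)·(-2,1)).
General solution: C_1X_1 + C_2X_2.

p(t) = -2C_1e^(-2t)sin(3t) + 3C_1e^(-2t)cos(3t) + 3C_2e^(-2t)sin(3t) + 2C_2e^(-2t)cos(3t), q(t) = C_1e^(-2t)sin(3t) - C_1e^(-2t)cos(3t) - C_2e^(-2t)sin(3t) - C_2e^(-2t)cos(3t)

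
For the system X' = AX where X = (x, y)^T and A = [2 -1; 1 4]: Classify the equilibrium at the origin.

unstable improper node

A = [[2,-1],[1,4]]; det(A-λI) = λ^2 - 6λ + 9.
repeated λ = 3 with a single eigenvector.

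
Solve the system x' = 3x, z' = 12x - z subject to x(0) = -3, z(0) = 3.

x(t) = -3e^(3t), z(t) = -9e^(3t) + 12e^(-t)

Coefficient matrix A = [[3, 0], [12, -1]].
Characteristic polynomial det(A - λI) = λ^2 - 2λ - 3 = 0.
Eigenvalues λ = 3, -1.
For λ=3: (A-λI) row 2 is [12, -4], so an eigenvector is (1, 3).
For λ=-1: (A-λI) row 1 is [4, 0], so an eigenvector is (0, 1).
General solution: c_1e^(3t)(1,3) + c_2e^(-t)(0,1).
Applying x(0)=-3, z(0)=3 gives c_1=-3, c_2=12.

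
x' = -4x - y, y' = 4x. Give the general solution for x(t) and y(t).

x(t) = -c_1e^(-2t) - c_2te^(-2t) + c_2e^(-2t), y(t) = 2c_1e^(-2t) + 2c_2te^(-2t) - c_2e^(-2t)

Coefficient matrix A = [[-4, -1], [4, 0]].
Characteristic polynomial det(A - λI) = λ^2 + 4λ + 4 = 0.
Single eigenvalue λ = -2 with algebraic multiplicity 2.
Eigenvector v = (-1,2); generalized eigenvector w with (A-λI)w=v is (1,-1).
General solution: e^(-2t)[c_1·v + c_2·(t·v + w)].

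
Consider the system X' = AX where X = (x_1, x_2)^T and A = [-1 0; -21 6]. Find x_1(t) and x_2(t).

Coefficient matrix A = [[-1, 0], [-21, 6]].
Characteristic polynomial det(A - λI) = λ^2 - 5λ - 6 = 0.
Eigenvalues λ = -1, 6.
For λ=-1: (A-λI) row 2 is [-21, 7], so an eigenvector is (1, 3).
For λ=6: (A-λI) row 1 is [-7, 0], so an eigenvector is (0, -1).
General solution: C_1e^(-t)(1,3) + C_2e^(6t)(0,-1).

x_1(t) = C_1e^(-t), x_2(t) = 3C_1e^(-t) - C_2e^(6t)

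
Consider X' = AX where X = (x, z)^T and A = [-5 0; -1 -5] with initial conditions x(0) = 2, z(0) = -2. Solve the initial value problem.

x(t) = 2e^(-5t), z(t) = -2te^(-5t) - 2e^(-5t)

Coefficient matrix A = [[-5, 0], [-1, -5]].
Characteristic polynomial det(A - λI) = λ^2 + 10λ + 25 = 0.
Single eigenvalue λ = -5 with algebraic multiplicity 2.
Eigenvector v = (0,1); generalized eigenvector w with (A-λI)w=v is (-1,-1).
General solution: e^(-5t)[K_1·v + K_2·(t·v + w)].
Applying x(0)=2, z(0)=-2 gives K_1=-4, K_2=-2.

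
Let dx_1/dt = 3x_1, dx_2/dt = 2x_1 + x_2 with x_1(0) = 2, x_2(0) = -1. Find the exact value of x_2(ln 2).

10

A = [[3,0],[2,1]]; eigenvalues λ = 3, 1.
Eigenvectors: (1,1) for λ=3, (0,-1) for λ=1.
From the initial condition, c_1 = 2, c_2 = 3.
x_2(ln 2) = (2)(2^3)(1) + (3)(2^1)(-1) = 10.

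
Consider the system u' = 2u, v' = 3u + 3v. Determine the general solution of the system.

u(t) = C_2e^(2t), v(t) = C_1e^(3t) - 3C_2e^(2t)

Coefficient matrix A = [[2, 0], [3, 3]].
Characteristic polynomial det(A - λI) = λ^2 - 5λ + 6 = 0.
Eigenvalues λ = 3, 2.
For λ=3: (A-λI) row 1 is [-1, 0], so an eigenvector is (0, 1).
For λ=2: (A-λI) row 2 is [3, 1], so an eigenvector is (1, -3).
General solution: C_1e^(3t)(0,1) + C_2e^(2t)(1,-3).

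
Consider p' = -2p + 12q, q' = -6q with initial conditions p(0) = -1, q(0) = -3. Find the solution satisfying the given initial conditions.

Coefficient matrix A = [[-2, 12], [0, -6]].
Characteristic polynomial det(A - λI) = λ^2 + 8λ + 12 = 0.
Eigenvalues λ = -6, -2.
For λ=-6: (A-λI) row 1 is [4, 12], so an eigenvector is (-3, 1).
For λ=-2: (A-λI) row 1 is [0, 12], so an eigenvector is (1, 0).
General solution: K_1e^(-6t)(-3,1) + K_2e^(-2t)(1,0).
Applying p(0)=-1, q(0)=-3 gives K_1=-3, K_2=-10.

p(t) = -10e^(-2t) + 9e^(-6t), q(t) = -3e^(-6t)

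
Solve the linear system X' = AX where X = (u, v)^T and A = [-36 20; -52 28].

Coefficient matrix A = [[-36, 20], [-52, 28]].
Characteristic polynomial det(A - λI) = λ^2 + 8λ + 32 = 0.
Eigenvalues λ = -4 ± 4i (complex conjugate pair).
For λ=-4+4i: an eigenvector is (-2,-3) - i(1,2) = (-2 - i, -3 - 2i).
A real fundamental pair from Re and Im of e^((-4+4i)t)v: X_1 = e^(-4t)(cos(4t)·(-2,-3) + sin(4t)·(1,2)), X_2 = e^(-4t)(sin(4t)·(-2,-3) - cos(4t)·(1,2)).
General solution: c_1X_1 + c_2X_2.

u(t) = c_1e^(-4t)sin(4t) - 2c_1e^(-4t)cos(4t) - 2c_2e^(-4t)sin(4t) - c_2e^(-4t)cos(4t), v(t) = 2c_1e^(-4t)sin(4t) - 3c_1e^(-4t)cos(4t) - 3c_2e^(-4t)sin(4t) - 2c_2e^(-4t)cos(4t)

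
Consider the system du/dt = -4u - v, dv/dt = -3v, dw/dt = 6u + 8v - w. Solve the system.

Coefficient matrix A = [[-4, -1, 0], [0, -3, 0], [6, 8, -1]].
det(A - λI) = 0 gives eigenvalues λ = -3, -4, -1.
For λ=-3: eigenvector (-1,1,-1).
For λ=-4: eigenvector (1,0,-2).
For λ=-1: eigenvector (0,0,1).
General solution: c_1e^(-3t)(-1,1,-1) + c_2e^(-4t)(1,0,-2) + c_3e^(-t)(0,0,1).

u(t) = -c_1e^(-3t) + c_2e^(-4t), v(t) = c_1e^(-3t), w(t) = -c_1e^(-3t) - 2c_2e^(-4t) + c_3e^(-t)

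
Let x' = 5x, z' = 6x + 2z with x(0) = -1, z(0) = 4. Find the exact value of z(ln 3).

-432

A = [[5,0],[6,2]]; eigenvalues λ = 5, 2.
Eigenvectors: (-1,-2) for λ=5, (0,-1) for λ=2.
From the initial condition, c_1 = 1, c_2 = -6.
z(ln 3) = (1)(3^5)(-2) + (-6)(3^2)(-1) = -432.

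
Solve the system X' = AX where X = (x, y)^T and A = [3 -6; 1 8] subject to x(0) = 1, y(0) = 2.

x(t) = -14e^(6t) + 15e^(5t), y(t) = 7e^(6t) - 5e^(5t)

Coefficient matrix A = [[3, -6], [1, 8]].
Characteristic polynomial det(A - λI) = λ^2 - 11λ + 30 = 0.
Eigenvalues λ = 6, 5.
For λ=6: (A-λI) row 1 is [-3, -6], so an eigenvector is (2, -1).
For λ=5: (A-λI) row 1 is [-2, -6], so an eigenvector is (3, -1).
General solution: C_1e^(6t)(2,-1) + C_2e^(5t)(3,-1).
Applying x(0)=1, y(0)=2 gives C_1=-7, C_2=5.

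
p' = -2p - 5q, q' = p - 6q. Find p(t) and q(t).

Coefficient matrix A = [[-2, -5], [1, -6]].
Characteristic polynomial det(A - λI) = λ^2 + 8λ + 17 = 0.
Eigenvalues λ = -4 ± i (complex conjugate pair).
For λ=-4+i: an eigenvector is (-2,-1) - i(1,0) = (-2 - i, -1).
A real fundamental pair from Re and Im of e^((-4+i)t)v: X_1 = e^(-4t)(cos(t)·(-2,-1) + sin(t)·(1,0)), X_2 = e^(-4t)(sin(t)·(-2,-1) - cos(t)·(1,0)).
General solution: C_1X_1 + C_2X_2.

p(t) = C_1e^(-4t)sin(t) - 2C_1e^(-4t)cos(t) - 2C_2e^(-4t)sin(t) - C_2e^(-4t)cos(t), q(t) = -C_1e^(-4t)cos(t) - C_2e^(-4t)sin(t)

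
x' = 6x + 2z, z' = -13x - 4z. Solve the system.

Coefficient matrix A = [[6, 2], [-13, -4]].
Characteristic polynomial det(A - λI) = λ^2 - 2λ + 2 = 0.
Eigenvalues λ = 1 ± i (complex conjugate pair).
For λ=1+i: an eigenvector is (1,-3) - i(-1,2) = (1 + i, -3 - 2i).
A real fundamental pair from Re and Im of e^((1+i)t)v: X_1 = e^(t)(cos(t)·(1,-3) + sin(t)·(-1,2)), X_2 = e^(t)(sin(t)·(1,-3) - cos(t)·(-1,2)).
General solution: c_1X_1 + c_2X_2.

x(t) = -c_1e^(t)sin(t) + c_1e^(t)cos(t) + c_2e^(t)sin(t) + c_2e^(t)cos(t), z(t) = 2c_1e^(t)sin(t) - 3c_1e^(t)cos(t) - 3c_2e^(t)sin(t) - 2c_2e^(t)cos(t)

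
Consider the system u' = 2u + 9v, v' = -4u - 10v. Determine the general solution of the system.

u(t) = -3K_1e^(-4t) - 3K_2te^(-4t) - 2K_2e^(-4t), v(t) = 2K_1e^(-4t) + 2K_2te^(-4t) + K_2e^(-4t)

Coefficient matrix A = [[2, 9], [-4, -10]].
Characteristic polynomial det(A - λI) = λ^2 + 8λ + 16 = 0.
Single eigenvalue λ = -4 with algebraic multiplicity 2.
Eigenvector v = (-3,2); generalized eigenvector w with (A-λI)w=v is (-2,1).
General solution: e^(-4t)[K_1·v + K_2·(t·v + w)].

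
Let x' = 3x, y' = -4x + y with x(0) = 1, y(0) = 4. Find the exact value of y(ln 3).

-36

A = [[3,0],[-4,1]]; eigenvalues λ = 1, 3.
Eigenvectors: (0,1) for λ=1, (1,-2) for λ=3.
From the initial condition, c_1 = 6, c_2 = 1.
y(ln 3) = (6)(3^1)(1) + (1)(3^3)(-2) = -36.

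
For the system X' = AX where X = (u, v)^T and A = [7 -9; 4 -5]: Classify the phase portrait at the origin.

A = [[7,-9],[4,-5]]; det(A-λI) = λ^2 - 2λ + 1.
repeated λ = 1 with a single eigenvector.

unstable improper node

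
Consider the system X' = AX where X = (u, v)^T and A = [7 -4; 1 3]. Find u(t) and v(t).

Coefficient matrix A = [[7, -4], [1, 3]].
Characteristic polynomial det(A - λI) = λ^2 - 10λ + 25 = 0.
Single eigenvalue λ = 5 with algebraic multiplicity 2.
Eigenvector v = (-2,-1); generalized eigenvector w with (A-λI)w=v is (-3,-1).
General solution: e^(5t)[K_1·v + K_2·(t·v + w)].

u(t) = -2K_1e^(5t) - 2K_2te^(5t) - 3K_2e^(5t), v(t) = -K_1e^(5t) - K_2te^(5t) - K_2e^(5t)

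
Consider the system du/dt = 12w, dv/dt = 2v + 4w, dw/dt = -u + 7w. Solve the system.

u(t) = -3C_1e^(4t) + 4C_3e^(3t), v(t) = -2C_1e^(4t) + C_2e^(2t) + 4C_3e^(3t), w(t) = -C_1e^(4t) + C_3e^(3t)

Coefficient matrix A = [[0, 0, 12], [0, 2, 4], [-1, 0, 7]].
det(A - λI) = 0 gives eigenvalues λ = 4, 2, 3.
For λ=4: eigenvector (-3,-2,-1).
For λ=2: eigenvector (0,1,0).
For λ=3: eigenvector (4,4,1).
General solution: C_1e^(4t)(-3,-2,-1) + C_2e^(2t)(0,1,0) + C_3e^(3t)(4,4,1).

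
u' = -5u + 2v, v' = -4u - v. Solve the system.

Coefficient matrix A = [[-5, 2], [-4, -1]].
Characteristic polynomial det(A - λI) = λ^2 + 6λ + 13 = 0.
Eigenvalues λ = -3 ± 2i (complex conjugate pair).
For λ=-3+2i: an eigenvector is (1,1) - i(0,-1) = (1, 1 + i).
A real fundamental pair from Re and Im of e^((-3+2i)t)v: X_1 = e^(-3t)(cos(2t)·(1,1) + sin(2t)·(0,-1)), X_2 = e^(-3t)(sin(2t)·(1,1) - cos(2t)·(0,-1)).
General solution: K_1X_1 + K_2X_2.

u(t) = K_1e^(-3t)cos(2t) + K_2e^(-3t)sin(2t), v(t) = -K_1e^(-3t)sin(2t) + K_1e^(-3t)cos(2t) + K_2e^(-3t)sin(2t) + K_2e^(-3t)cos(2t)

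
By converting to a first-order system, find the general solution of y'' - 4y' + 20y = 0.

Let x_1 = y, x_2 = y'. Then x_1' = x_2 and x_2' = -20x_1 + 4x_2.
A = [[0,1],[-20,4]]; det(A-λI) = λ^2 - 4λ + 20.
Eigenvalues λ = 2 ± 4i.

y(t) = c_1e^(2t)cos(4t) + c_2e^(2t)sin(4t)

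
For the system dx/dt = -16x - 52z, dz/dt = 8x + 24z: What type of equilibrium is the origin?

unstable spiral

A = [[-16,-52],[8,24]]; det(A-λI) = λ^2 - 8λ + 32.
λ = 4 ± 4i: positive real part.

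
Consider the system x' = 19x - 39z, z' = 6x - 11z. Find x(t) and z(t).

x(t) = 2c_1e^(4t)sin(3t) + 3c_1e^(4t)cos(3t) + 3c_2e^(4t)sin(3t) - 2c_2e^(4t)cos(3t), z(t) = c_1e^(4t)sin(3t) + c_1e^(4t)cos(3t) + c_2e^(4t)sin(3t) - c_2e^(4t)cos(3t)

Coefficient matrix A = [[19, -39], [6, -11]].
Characteristic polynomial det(A - λI) = λ^2 - 8λ + 25 = 0.
Eigenvalues λ = 4 ± 3i (complex conjugate pair).
For λ=4+3i: an eigenvector is (3,1) - i(2,1) = (3 - 2i, 1 - i).
A real fundamental pair from Re and Im of e^((4+3i)t)v: X_1 = e^(4t)(cos(3t)·(3,1) + sin(3t)·(2,1)), X_2 = e^(4t)(sin(3t)·(3,1) - cos(3t)·(2,1)).
General solution: c_1X_1 + c_2X_2.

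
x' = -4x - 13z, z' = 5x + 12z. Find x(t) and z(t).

x(t) = 3K_1e^(4t)sin(t) - 2K_1e^(4t)cos(t) - 2K_2e^(4t)sin(t) - 3K_2e^(4t)cos(t), z(t) = -2K_1e^(4t)sin(t) + K_1e^(4t)cos(t) + K_2e^(4t)sin(t) + 2K_2e^(4t)cos(t)

Coefficient matrix A = [[-4, -13], [5, 12]].
Characteristic polynomial det(A - λI) = λ^2 - 8λ + 17 = 0.
Eigenvalues λ = 4 ± i (complex conjugate pair).
For λ=4+i: an eigenvector is (-2,1) - i(3,-2) = (-2 - 3i, 1 + 2i).
A real fundamental pair from Re and Im of e^((4+i)t)v: X_1 = e^(4t)(cos(t)·(-2,1) + sin(t)·(3,-2)), X_2 = e^(4t)(sin(t)·(-2,1) - cos(t)·(3,-2)).
General solution: K_1X_1 + K_2X_2.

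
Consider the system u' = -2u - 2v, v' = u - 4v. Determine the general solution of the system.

Coefficient matrix A = [[-2, -2], [1, -4]].
Characteristic polynomial det(A - λI) = λ^2 + 6λ + 10 = 0.
Eigenvalues λ = -3 ± i (complex conjugate pair).
For λ=-3+i: an eigenvector is (1,1) - i(-1,0) = (1 + i, 1).
A real fundamental pair from Re and Im of e^((-3+i)t)v: X_1 = e^(-3t)(cos(t)·(1,1) + sin(t)·(-1,0)), X_2 = e^(-3t)(sin(t)·(1,1) - cos(t)·(-1,0)).
General solution: c_1X_1 + c_2X_2.

u(t) = -c_1e^(-3t)sin(t) + c_1e^(-3t)cos(t) + c_2e^(-3t)sin(t) + c_2e^(-3t)cos(t), v(t) = c_1e^(-3t)cos(t) + c_2e^(-3t)sin(t)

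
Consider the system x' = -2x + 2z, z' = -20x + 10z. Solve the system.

Coefficient matrix A = [[-2, 2], [-20, 10]].
Characteristic polynomial det(A - λI) = λ^2 - 8λ + 20 = 0.
Eigenvalues λ = 4 ± 2i (complex conjugate pair).
For λ=4+2i: an eigenvector is (-1,-3) - i(0,1) = (-1, -3 - i).
A real fundamental pair from Re and Im of e^((4+2i)t)v: X_1 = e^(4t)(cos(2t)·(-1,-3) + sin(2t)·(0,1)), X_2 = e^(4t)(sin(2t)·(-1,-3) - cos(2t)·(0,1)).
General solution: c_1X_1 + c_2X_2.

x(t) = -c_1e^(4t)cos(2t) - c_2e^(4t)sin(2t), z(t) = c_1e^(4t)sin(2t) - 3c_1e^(4t)cos(2t) - 3c_2e^(4t)sin(2t) - c_2e^(4t)cos(2t)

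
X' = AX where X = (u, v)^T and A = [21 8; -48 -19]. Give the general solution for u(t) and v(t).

u(t) = -C_1e^(5t) - C_2e^(-3t), v(t) = 2C_1e^(5t) + 3C_2e^(-3t)

Coefficient matrix A = [[21, 8], [-48, -19]].
Characteristic polynomial det(A - λI) = λ^2 - 2λ - 15 = 0.
Eigenvalues λ = 5, -3.
For λ=5: (A-λI) row 1 is [16, 8], so an eigenvector is (-1, 2).
For λ=-3: (A-λI) row 1 is [24, 8], so an eigenvector is (-1, 3).
General solution: C_1e^(5t)(-1,2) + C_2e^(-3t)(-1,3).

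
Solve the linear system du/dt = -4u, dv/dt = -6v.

u(t) = -c_2e^(-4t), v(t) = c_1e^(-6t)

Coefficient matrix A = [[-4, 0], [0, -6]].
Characteristic polynomial det(A - λI) = λ^2 + 10λ + 24 = 0.
Eigenvalues λ = -6, -4.
For λ=-6: (A-λI) row 1 is [2, 0], so an eigenvector is (0, 1).
For λ=-4: (A-λI) row 2 is [0, -2], so an eigenvector is (-1, 0).
General solution: c_1e^(-6t)(0,1) + c_2e^(-4t)(-1,0).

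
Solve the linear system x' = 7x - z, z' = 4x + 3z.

x(t) = c_1e^(5t) + c_2te^(5t) - c_2e^(5t), z(t) = 2c_1e^(5t) + 2c_2te^(5t) - 3c_2e^(5t)

Coefficient matrix A = [[7, -1], [4, 3]].
Characteristic polynomial det(A - λI) = λ^2 - 10λ + 25 = 0.
Single eigenvalue λ = 5 with algebraic multiplicity 2.
Eigenvector v = (1,2); generalized eigenvector w with (A-λI)w=v is (-1,-3).
General solution: e^(5t)[c_1·v + c_2·(t·v + w)].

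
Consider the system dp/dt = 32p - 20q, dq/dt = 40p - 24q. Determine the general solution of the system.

Coefficient matrix A = [[32, -20], [40, -24]].
Characteristic polynomial det(A - λI) = λ^2 - 8λ + 32 = 0.
Eigenvalues λ = 4 ± 4i (complex conjugate pair).
For λ=4+4i: an eigenvector is (-1,-1) - i(-2,-3) = (-1 + 2i, -1 + 3i).
A real fundamental pair from Re and Im of e^((4+4i)t)v: X_1 = e^(4t)(cos(4t)·(-1,-1) + sin(4t)·(-2,-3)), X_2 = e^(4t)(sin(4t)·(-1,-1) - cos(4t)·(-2,-3)).
General solution: K_1X_1 + K_2X_2.

p(t) = -2K_1e^(4t)sin(4t) - K_1e^(4t)cos(4t) - K_2e^(4t)sin(4t) + 2K_2e^(4t)cos(4t), q(t) = -3K_1e^(4t)sin(4t) - K_1e^(4t)cos(4t) - K_2e^(4t)sin(4t) + 3K_2e^(4t)cos(4t)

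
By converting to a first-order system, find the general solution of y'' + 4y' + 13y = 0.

Let x_1 = y, x_2 = y'. Then x_1' = x_2 and x_2' = -13x_1 - 4x_2.
A = [[0,1],[-13,-4]]; det(A-λI) = λ^2 + 4λ + 13.
Eigenvalues λ = -2 ± 3i.

y(t) = C_1e^(-2t)cos(3t) + C_2e^(-2t)sin(3t)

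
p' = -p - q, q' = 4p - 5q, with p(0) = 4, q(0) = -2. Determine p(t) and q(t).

p(t) = 10te^(-3t) + 4e^(-3t), q(t) = 20te^(-3t) - 2e^(-3t)

Coefficient matrix A = [[-1, -1], [4, -5]].
Characteristic polynomial det(A - λI) = λ^2 + 6λ + 9 = 0.
Single eigenvalue λ = -3 with algebraic multiplicity 2.
Eigenvector v = (-1,-2); generalized eigenvector w with (A-λI)w=v is (1,3).
General solution: e^(-3t)[c_1·v + c_2·(t·v + w)].
Applying p(0)=4, q(0)=-2 gives c_1=-14, c_2=-10.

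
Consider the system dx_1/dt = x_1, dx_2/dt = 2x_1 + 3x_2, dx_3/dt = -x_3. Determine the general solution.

x_1(t) = K_1e^(t), x_2(t) = -K_1e^(t) + K_2e^(3t), x_3(t) = K_3e^(-t)

Coefficient matrix A = [[1, 0, 0], [2, 3, 0], [0, 0, -1]].
det(A - λI) = 0 gives eigenvalues λ = 1, 3, -1.
For λ=1: eigenvector (1,-1,0).
For λ=3: eigenvector (0,1,0).
For λ=-1: eigenvector (0,0,1).
General solution: K_1e^(t)(1,-1,0) + K_2e^(3t)(0,1,0) + K_3e^(-t)(0,0,1).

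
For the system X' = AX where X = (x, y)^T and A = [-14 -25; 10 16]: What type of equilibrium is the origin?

unstable spiral

A = [[-14,-25],[10,16]]; det(A-λI) = λ^2 - 2λ + 26.
λ = 1 ± 5i: positive real part.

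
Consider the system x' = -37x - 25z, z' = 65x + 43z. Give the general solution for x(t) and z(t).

Coefficient matrix A = [[-37, -25], [65, 43]].
Characteristic polynomial det(A - λI) = λ^2 - 6λ + 34 = 0.
Eigenvalues λ = 3 ± 5i (complex conjugate pair).
For λ=3+5i: an eigenvector is (2,-3) - i(-1,2) = (2 + i, -3 - 2i).
A real fundamental pair from Re and Im of e^((3+5i)t)v: X_1 = e^(3t)(cos(5t)·(2,-3) + sin(5t)·(-1,2)), X_2 = e^(3t)(sin(5t)·(2,-3) - cos(5t)·(-1,2)).
General solution: K_1X_1 + K_2X_2.

x(t) = -K_1e^(3t)sin(5t) + 2K_1e^(3t)cos(5t) + 2K_2e^(3t)sin(5t) + K_2e^(3t)cos(5t), z(t) = 2K_1e^(3t)sin(5t) - 3K_1e^(3t)cos(5t) - 3K_2e^(3t)sin(5t) - 2K_2e^(3t)cos(5t)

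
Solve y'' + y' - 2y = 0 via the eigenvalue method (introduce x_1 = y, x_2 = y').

Let x_1 = y, x_2 = y'. Then x_1' = x_2 and x_2' = 2x_1 - x_2.
A = [[0,1],[2,-1]]; det(A-λI) = λ^2 + λ - 2.
Eigenvalues λ = 1, -2 with eigenvectors (1,1), (1,-2).

y(t) = C_1e^(t) + C_2e^(-2t)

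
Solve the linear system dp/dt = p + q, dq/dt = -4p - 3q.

Coefficient matrix A = [[1, 1], [-4, -3]].
Characteristic polynomial det(A - λI) = λ^2 + 2λ + 1 = 0.
Single eigenvalue λ = -1 with algebraic multiplicity 2.
Eigenvector v = (1,-2); generalized eigenvector w with (A-λI)w=v is (-1,3).
General solution: e^(-t)[K_1·v + K_2·(t·v + w)].

p(t) = K_1e^(-t) + K_2te^(-t) - K_2e^(-t), q(t) = -2K_1e^(-t) - 2K_2te^(-t) + 3K_2e^(-t)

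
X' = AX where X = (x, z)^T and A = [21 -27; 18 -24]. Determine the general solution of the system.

Coefficient matrix A = [[21, -27], [18, -24]].
Characteristic polynomial det(A - λI) = λ^2 + 3λ - 18 = 0.
Eigenvalues λ = 3, -6.
For λ=3: (A-λI) row 1 is [18, -27], so an eigenvector is (-3, -2).
For λ=-6: (A-λI) row 1 is [27, -27], so an eigenvector is (1, 1).
General solution: C_1e^(3t)(-3,-2) + C_2e^(-6t)(1,1).

x(t) = -3C_1e^(3t) + C_2e^(-6t), z(t) = -2C_1e^(3t) + C_2e^(-6t)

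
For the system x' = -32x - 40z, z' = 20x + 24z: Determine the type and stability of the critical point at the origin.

A = [[-32,-40],[20,24]]; det(A-λI) = λ^2 + 8λ + 32.
λ = -4 ± 4i: negative real part.

stable spiral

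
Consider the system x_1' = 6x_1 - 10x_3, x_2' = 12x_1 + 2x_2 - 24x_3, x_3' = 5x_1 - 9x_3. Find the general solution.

x_1(t) = 2C_1e^(t) + C_3e^(-4t), x_2(t) = C_2e^(2t) + 2C_3e^(-4t), x_3(t) = C_1e^(t) + C_3e^(-4t)

Coefficient matrix A = [[6, 0, -10], [12, 2, -24], [5, 0, -9]].
det(A - λI) = 0 gives eigenvalues λ = 1, 2, -4.
For λ=1: eigenvector (2,0,1).
For λ=2: eigenvector (0,1,0).
For λ=-4: eigenvector (1,2,1).
General solution: C_1e^(t)(2,0,1) + C_2e^(2t)(0,1,0) + C_3e^(-4t)(1,2,1).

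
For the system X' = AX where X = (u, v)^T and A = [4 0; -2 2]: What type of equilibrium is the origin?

unstable node

A = [[4,0],[-2,2]]; det(A-λI) = λ^2 - 6λ + 8.
λ = 2, 4: both positive.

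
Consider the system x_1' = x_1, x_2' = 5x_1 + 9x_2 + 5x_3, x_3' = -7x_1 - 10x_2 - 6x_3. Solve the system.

Coefficient matrix A = [[1, 0, 0], [5, 9, 5], [-7, -10, -6]].
det(A - λI) = 0 gives eigenvalues λ = 1, 4, -1.
For λ=1: eigenvector (-1,0,1).
For λ=4: eigenvector (0,1,-1).
For λ=-1: eigenvector (0,-1,2).
General solution: K_1e^(t)(-1,0,1) + K_2e^(4t)(0,1,-1) + K_3e^(-t)(0,-1,2).

x_1(t) = -K_1e^(t), x_2(t) = K_2e^(4t) - K_3e^(-t), x_3(t) = K_1e^(t) - K_2e^(4t) + 2K_3e^(-t)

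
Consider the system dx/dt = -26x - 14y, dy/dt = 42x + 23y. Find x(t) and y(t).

x(t) = C_1e^(2t) + 2C_2e^(-5t), y(t) = -2C_1e^(2t) - 3C_2e^(-5t)

Coefficient matrix A = [[-26, -14], [42, 23]].
Characteristic polynomial det(A - λI) = λ^2 + 3λ - 10 = 0.
Eigenvalues λ = 2, -5.
For λ=2: (A-λI) row 1 is [-28, -14], so an eigenvector is (1, -2).
For λ=-5: (A-λI) row 1 is [-21, -14], so an eigenvector is (2, -3).
General solution: C_1e^(2t)(1,-2) + C_2e^(-5t)(2,-3).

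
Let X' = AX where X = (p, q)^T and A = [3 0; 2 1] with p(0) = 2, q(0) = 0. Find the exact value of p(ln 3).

A = [[3,0],[2,1]]; eigenvalues λ = 3, 1.
Eigenvectors: (-1,-1) for λ=3, (0,1) for λ=1.
From the initial condition, c_1 = -2, c_2 = -2.
p(ln 3) = (-2)(3^3)(-1) + (-2)(3^1)(0) = 54.

54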